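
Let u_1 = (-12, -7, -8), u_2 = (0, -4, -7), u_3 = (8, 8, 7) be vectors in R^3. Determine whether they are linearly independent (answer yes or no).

Form the matrix with these vectors as rows and row reduce.
R3 ← R3 + (2/3)·R1: [0, 10/3, 5/3]
R3 ← R3 + (5/6)·R2: [0, 0, -25/6]
3 nonzero rows, so the 3 vectors span a space of dimension 3.
Since 3 = 3, the vectors are linearly independent.

yes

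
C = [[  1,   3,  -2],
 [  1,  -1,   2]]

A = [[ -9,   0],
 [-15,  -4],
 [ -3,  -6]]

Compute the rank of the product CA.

First compute CA:
[[-48,   0],
 [  0,  -8]]
Now row reduce the product.
2 nonzero rows, so rank(CA) = 2.

2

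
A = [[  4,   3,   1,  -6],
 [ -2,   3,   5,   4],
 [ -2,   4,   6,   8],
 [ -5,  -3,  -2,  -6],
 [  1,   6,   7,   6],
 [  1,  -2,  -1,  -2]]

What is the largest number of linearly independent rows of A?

Row reduce to echelon form.
R2 ← R2 + (1/2)·R1: [0, 9/2, 11/2, 1]
R3 ← R3 + (1/2)·R1: [0, 11/2, 13/2, 5]
R4 ← R4 + (5/4)·R1: [0, 3/4, -3/4, -27/2]
R5 ← R5 − (1/4)·R1: [0, 21/4, 27/4, 15/2]
R6 ← R6 − (1/4)·R1: [0, -11/4, -5/4, -1/2]
R3 ← R3 − (11/9)·R2: [0, 0, -2/9, 34/9]
R4 ← R4 − (1/6)·R2: [0, 0, -5/3, -41/3]
R5 ← R5 − (7/6)·R2: [0, 0, 1/3, 19/3]
R6 ← R6 + (11/18)·R2: [0, 0, 19/9, 1/9]
R4 ← R4 − (15/2)·R3: [0, 0, 0, -42]
R5 ← R5 + (3/2)·R3: [0, 0, 0, 12]
R6 ← R6 + (19/2)·R3: [0, 0, 0, 36]
R5 ← R5 + (2/7)·R4: [0, 0, 0, 0]
R6 ← R6 + (6/7)·R4: [0, 0, 0, 0]
Echelon form has 4 nonzero rows, so rank(A) = 4.
The rank gives the maximum number of linearly independent rows: 4.

4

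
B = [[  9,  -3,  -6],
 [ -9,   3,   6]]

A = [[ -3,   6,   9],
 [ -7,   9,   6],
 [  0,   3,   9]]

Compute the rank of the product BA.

First compute BA:
[[ -6,   9,   9],
 [  6,  -9,  -9]]
Now row reduce the product.
R2 ← R2 + R1: [0, 0, 0]
1 nonzero row, so rank(BA) = 1.

1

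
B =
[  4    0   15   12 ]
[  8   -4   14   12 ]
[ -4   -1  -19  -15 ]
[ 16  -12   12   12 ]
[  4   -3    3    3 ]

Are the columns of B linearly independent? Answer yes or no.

no

Row reduce B to echelon form.
R2 ← R2 − (2)·R1: [0, -4, -16, -12]
R3 ← R3 + R1: [0, -1, -4, -3]
R4 ← R4 − (4)·R1: [0, -12, -48, -36]
R5 ← R5 − R1: [0, -3, -12, -9]
R3 ← R3 − (1/4)·R2: [0, 0, 0, 0]
R4 ← R4 − (3)·R2: [0, 0, 0, 0]
R5 ← R5 − (3/4)·R2: [0, 0, 0, 0]
2 pivots among 4 columns.
Only 2 < 4 pivot columns, so the columns are linearly dependent.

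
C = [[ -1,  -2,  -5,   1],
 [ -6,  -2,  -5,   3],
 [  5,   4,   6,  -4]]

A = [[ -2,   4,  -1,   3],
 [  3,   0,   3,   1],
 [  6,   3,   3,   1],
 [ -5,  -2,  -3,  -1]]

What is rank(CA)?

3

First compute CA:
[[-39, -21, -23, -11],
 [-39, -45, -24, -28],
 [ 58,  46,  37,  29]]
Now row reduce the product.
R2 ← R2 − R1: [0, -24, -1, -17]
R3 ← R3 + (58/39)·R1: [0, 192/13, 109/39, 493/39]
R3 ← R3 + (8/13)·R2: [0, 0, 85/39, 85/39]
3 nonzero rows, so rank(CA) = 3.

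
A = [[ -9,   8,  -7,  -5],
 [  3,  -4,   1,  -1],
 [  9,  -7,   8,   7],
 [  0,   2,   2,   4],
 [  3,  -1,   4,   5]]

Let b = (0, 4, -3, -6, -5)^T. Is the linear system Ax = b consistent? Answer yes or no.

Row reduce the augmented matrix [A | b].
R2 ← R2 + (1/3)·R1: [0, -4/3, -4/3, -8/3, 4]
R3 ← R3 + R1: [0, 1, 1, 2, -3]
R5 ← R5 + (1/3)·R1: [0, 5/3, 5/3, 10/3, -5]
R3 ← R3 + (3/4)·R2: [0, 0, 0, 0, 0]
R4 ← R4 + (3/2)·R2: [0, 0, 0, 0, 0]
R5 ← R5 + (5/4)·R2: [0, 0, 0, 0, 0]
The echelon form has 2 nonzero rows, and every pivot lies in the first 4 columns, so rank(A) = rank([A|b]) = 2.
The system is consistent.

yes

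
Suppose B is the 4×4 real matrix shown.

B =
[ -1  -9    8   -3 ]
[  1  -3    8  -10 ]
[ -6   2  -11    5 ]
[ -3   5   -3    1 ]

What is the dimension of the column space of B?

4

Row reduce to echelon form.
R2 ← R2 + R1: [0, -12, 16, -13]
R3 ← R3 − (6)·R1: [0, 56, -59, 23]
R4 ← R4 − (3)·R1: [0, 32, -27, 10]
R3 ← R3 + (14/3)·R2: [0, 0, 47/3, -113/3]
R4 ← R4 + (8/3)·R2: [0, 0, 47/3, -74/3]
R4 ← R4 − R3: [0, 0, 0, 13]
Echelon form has 4 nonzero rows, so rank(B) = 4.
The column space has dimension equal to the rank: 4.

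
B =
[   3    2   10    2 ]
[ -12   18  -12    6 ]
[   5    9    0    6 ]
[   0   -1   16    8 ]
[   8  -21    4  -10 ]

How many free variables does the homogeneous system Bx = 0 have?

0

Row reduce to echelon form.
R2 ← R2 + (4)·R1: [0, 26, 28, 14]
R3 ← R3 − (5/3)·R1: [0, 17/3, -50/3, 8/3]
R5 ← R5 − (8/3)·R1: [0, -79/3, -68/3, -46/3]
R3 ← R3 − (17/78)·R2: [0, 0, -296/13, -5/13]
R4 ← R4 + (1/26)·R2: [0, 0, 222/13, 111/13]
R5 ← R5 + (79/78)·R2: [0, 0, 74/13, -15/13]
R4 ← R4 + (3/4)·R3: [0, 0, 0, 33/4]
R5 ← R5 + (1/4)·R3: [0, 0, 0, -5/4]
R5 ← R5 + (5/33)·R4: [0, 0, 0, 0]
4 nonzero rows, so rank(B) = 4.
B has 4 columns; by rank–nullity, nullity = 4 − 4 = 0.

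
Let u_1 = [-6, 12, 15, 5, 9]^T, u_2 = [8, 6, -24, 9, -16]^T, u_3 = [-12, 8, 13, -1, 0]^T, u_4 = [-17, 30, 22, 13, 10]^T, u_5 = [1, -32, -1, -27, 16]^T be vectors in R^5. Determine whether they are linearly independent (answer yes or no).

yes

Form the matrix with these vectors as rows and row reduce.
R2 ← R2 + (4/3)·R1: [0, 22, -4, 47/3, -4]
R3 ← R3 − (2)·R1: [0, -16, -17, -11, -18]
R4 ← R4 − (17/6)·R1: [0, -4, -41/2, -7/6, -31/2]
R5 ← R5 + (1/6)·R1: [0, -30, 3/2, -157/6, 35/2]
R3 ← R3 + (8/11)·R2: [0, 0, -219/11, 13/33, -230/11]
R4 ← R4 + (2/11)·R2: [0, 0, -467/22, 37/22, -357/22]
R5 ← R5 + (15/11)·R2: [0, 0, -87/22, -317/66, 265/22]
R4 ← R4 − (467/438)·R3: [0, 0, 0, 829/657, 2657/438]
R5 ← R5 − (29/146)·R3: [0, 0, 0, -1069/219, 2365/146]
R5 ← R5 + (3207/829)·R4: [0, 0, 0, 0, 32883/829]
5 nonzero rows, so the 5 vectors span a space of dimension 5.
Since 5 = 5, the vectors are linearly independent.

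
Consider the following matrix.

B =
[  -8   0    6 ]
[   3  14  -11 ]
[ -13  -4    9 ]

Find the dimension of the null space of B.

Row reduce to echelon form.
R2 ← R2 + (3/8)·R1: [0, 14, -35/4]
R3 ← R3 − (13/8)·R1: [0, -4, -3/4]
R3 ← R3 + (2/7)·R2: [0, 0, -13/4]
3 nonzero rows, so rank(B) = 3.
B has 3 columns; by rank–nullity, nullity = 3 − 3 = 0.

0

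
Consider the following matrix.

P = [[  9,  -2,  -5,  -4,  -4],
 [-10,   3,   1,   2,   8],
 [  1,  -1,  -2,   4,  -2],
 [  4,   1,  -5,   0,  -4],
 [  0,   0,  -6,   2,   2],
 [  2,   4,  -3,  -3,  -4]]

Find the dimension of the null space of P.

1

Row reduce to echelon form.
R2 ← R2 + (10/9)·R1: [0, 7/9, -41/9, -22/9, 32/9]
R3 ← R3 − (1/9)·R1: [0, -7/9, -13/9, 40/9, -14/9]
R4 ← R4 − (4/9)·R1: [0, 17/9, -25/9, 16/9, -20/9]
R6 ← R6 − (2/9)·R1: [0, 40/9, -17/9, -19/9, -28/9]
R3 ← R3 + R2: [0, 0, -6, 2, 2]
R4 ← R4 − (17/7)·R2: [0, 0, 58/7, 54/7, -76/7]
R6 ← R6 − (40/7)·R2: [0, 0, 169/7, 83/7, -164/7]
R4 ← R4 + (29/21)·R3: [0, 0, 0, 220/21, -170/21]
R5 ← R5 − R3: [0, 0, 0, 0, 0]
R6 ← R6 + (169/42)·R3: [0, 0, 0, 418/21, -323/21]
R6 ← R6 − (19/10)·R4: [0, 0, 0, 0, 0]
4 nonzero rows, so rank(P) = 4.
P has 5 columns; by rank–nullity, nullity = 5 − 4 = 1.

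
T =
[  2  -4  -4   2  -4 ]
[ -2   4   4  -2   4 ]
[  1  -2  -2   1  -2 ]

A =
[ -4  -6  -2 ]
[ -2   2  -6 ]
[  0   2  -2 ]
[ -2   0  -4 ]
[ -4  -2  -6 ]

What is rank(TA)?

1

First compute TA:
[[ 12, -20,  44],
 [-12,  20, -44],
 [  6, -10,  22]]
Now row reduce the product.
R2 ← R2 + R1: [0, 0, 0]
R3 ← R3 − (1/2)·R1: [0, 0, 0]
1 nonzero row, so rank(TA) = 1.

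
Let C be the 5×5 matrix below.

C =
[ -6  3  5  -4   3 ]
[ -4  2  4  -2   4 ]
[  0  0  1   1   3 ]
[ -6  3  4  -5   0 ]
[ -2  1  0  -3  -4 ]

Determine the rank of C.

Row reduce to echelon form.
R2 ← R2 − (2/3)·R1: [0, 0, 2/3, 2/3, 2]
R4 ← R4 − R1: [0, 0, -1, -1, -3]
R5 ← R5 − (1/3)·R1: [0, 0, -5/3, -5/3, -5]
R3 ← R3 − (3/2)·R2: [0, 0, 0, 0, 0]
R4 ← R4 + (3/2)·R2: [0, 0, 0, 0, 0]
R5 ← R5 + (5/2)·R2: [0, 0, 0, 0, 0]
Echelon form has 2 nonzero rows, so rank(C) = 2.

2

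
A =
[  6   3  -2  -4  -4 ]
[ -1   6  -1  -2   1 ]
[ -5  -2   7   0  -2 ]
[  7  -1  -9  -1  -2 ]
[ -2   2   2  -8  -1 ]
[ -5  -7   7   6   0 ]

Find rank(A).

5

Row reduce to echelon form.
R2 ← R2 + (1/6)·R1: [0, 13/2, -4/3, -8/3, 1/3]
R3 ← R3 + (5/6)·R1: [0, 1/2, 16/3, -10/3, -16/3]
R4 ← R4 − (7/6)·R1: [0, -9/2, -20/3, 11/3, 8/3]
R5 ← R5 + (1/3)·R1: [0, 3, 4/3, -28/3, -7/3]
R6 ← R6 + (5/6)·R1: [0, -9/2, 16/3, 8/3, -10/3]
R3 ← R3 − (1/13)·R2: [0, 0, 212/39, -122/39, -209/39]
R4 ← R4 + (9/13)·R2: [0, 0, -296/39, 71/39, 113/39]
R5 ← R5 − (6/13)·R2: [0, 0, 76/39, -316/39, -97/39]
R6 ← R6 + (9/13)·R2: [0, 0, 172/39, 32/39, -121/39]
R4 ← R4 + (74/53)·R3: [0, 0, 0, -135/53, -243/53]
R5 ← R5 − (19/53)·R3: [0, 0, 0, -370/53, -30/53]
R6 ← R6 − (43/53)·R3: [0, 0, 0, 178/53, 66/53]
R5 ← R5 − (74/27)·R4: [0, 0, 0, 0, 12]
R6 ← R6 + (178/135)·R4: [0, 0, 0, 0, -24/5]
R6 ← R6 + (2/5)·R5: [0, 0, 0, 0, 0]
Echelon form has 5 nonzero rows, so rank(A) = 5.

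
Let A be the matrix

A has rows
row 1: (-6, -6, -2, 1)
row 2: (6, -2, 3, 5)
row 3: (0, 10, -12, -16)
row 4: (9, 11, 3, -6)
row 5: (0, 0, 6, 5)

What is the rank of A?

Row reduce to echelon form.
R2 ← R2 + R1: [0, -8, 1, 6]
R4 ← R4 + (3/2)·R1: [0, 2, 0, -9/2]
R3 ← R3 + (5/4)·R2: [0, 0, -43/4, -17/2]
R4 ← R4 + (1/4)·R2: [0, 0, 1/4, -3]
R4 ← R4 + (1/43)·R3: [0, 0, 0, -275/86]
R5 ← R5 + (24/43)·R3: [0, 0, 0, 11/43]
R5 ← R5 + (2/25)·R4: [0, 0, 0, 0]
Echelon form has 4 nonzero rows, so rank(A) = 4.

4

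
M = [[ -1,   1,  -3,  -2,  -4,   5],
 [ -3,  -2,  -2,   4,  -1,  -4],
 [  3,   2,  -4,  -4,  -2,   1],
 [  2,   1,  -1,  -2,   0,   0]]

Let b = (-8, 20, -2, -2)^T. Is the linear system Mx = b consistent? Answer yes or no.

Row reduce the augmented matrix [M | b].
R2 ← R2 − (3)·R1: [0, -5, 7, 10, 11, -19, 44]
R3 ← R3 + (3)·R1: [0, 5, -13, -10, -14, 16, -26]
R4 ← R4 + (2)·R1: [0, 3, -7, -6, -8, 10, -18]
R3 ← R3 + R2: [0, 0, -6, 0, -3, -3, 18]
R4 ← R4 + (3/5)·R2: [0, 0, -14/5, 0, -7/5, -7/5, 42/5]
R4 ← R4 − (7/15)·R3: [0, 0, 0, 0, 0, 0, 0]
The echelon form has 3 nonzero rows, and every pivot lies in the first 6 columns, so rank(M) = rank([M|b]) = 3.
The system is consistent.

yes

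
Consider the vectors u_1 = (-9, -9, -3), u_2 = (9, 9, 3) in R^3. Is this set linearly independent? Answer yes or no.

no

Form the matrix with these vectors as rows and row reduce.
R2 ← R2 + R1: [0, 0, 0]
1 nonzero row, so the 2 vectors span a space of dimension 1.
Since 1 < 2, the vectors are linearly dependent.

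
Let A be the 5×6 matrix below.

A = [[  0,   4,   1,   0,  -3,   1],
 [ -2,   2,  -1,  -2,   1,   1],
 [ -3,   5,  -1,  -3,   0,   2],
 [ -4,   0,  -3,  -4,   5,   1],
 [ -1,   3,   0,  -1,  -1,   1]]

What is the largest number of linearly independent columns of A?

Row reduce to echelon form.
Swap R1 ↔ R2
R3 ← R3 − (3/2)·R1: [0, 2, 1/2, 0, -3/2, 1/2]
R4 ← R4 − (2)·R1: [0, -4, -1, 0, 3, -1]
R5 ← R5 − (1/2)·R1: [0, 2, 1/2, 0, -3/2, 1/2]
R3 ← R3 − (1/2)·R2: [0, 0, 0, 0, 0, 0]
R4 ← R4 + R2: [0, 0, 0, 0, 0, 0]
R5 ← R5 − (1/2)·R2: [0, 0, 0, 0, 0, 0]
Echelon form has 2 nonzero rows, so rank(A) = 2.
The rank gives the maximum number of linearly independent columns: 2.

2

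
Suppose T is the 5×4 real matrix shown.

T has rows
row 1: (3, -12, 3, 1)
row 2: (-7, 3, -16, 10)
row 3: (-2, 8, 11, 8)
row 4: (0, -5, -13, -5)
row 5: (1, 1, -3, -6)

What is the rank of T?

3

Row reduce to echelon form.
R2 ← R2 + (7/3)·R1: [0, -25, -9, 37/3]
R3 ← R3 + (2/3)·R1: [0, 0, 13, 26/3]
R5 ← R5 − (1/3)·R1: [0, 5, -4, -19/3]
R4 ← R4 − (1/5)·R2: [0, 0, -56/5, -112/15]
R5 ← R5 + (1/5)·R2: [0, 0, -29/5, -58/15]
R4 ← R4 + (56/65)·R3: [0, 0, 0, 0]
R5 ← R5 + (29/65)·R3: [0, 0, 0, 0]
Echelon form has 3 nonzero rows, so rank(T) = 3.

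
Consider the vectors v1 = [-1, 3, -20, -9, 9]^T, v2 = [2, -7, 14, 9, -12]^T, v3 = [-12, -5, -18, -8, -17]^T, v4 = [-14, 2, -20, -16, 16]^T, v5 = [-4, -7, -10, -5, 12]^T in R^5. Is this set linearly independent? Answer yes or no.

no

Form the matrix with these vectors as rows and row reduce.
R2 ← R2 + (2)·R1: [0, -1, -26, -9, 6]
R3 ← R3 − (12)·R1: [0, -41, 222, 100, -125]
R4 ← R4 − (14)·R1: [0, -40, 260, 110, -110]
R5 ← R5 − (4)·R1: [0, -19, 70, 31, -24]
R3 ← R3 − (41)·R2: [0, 0, 1288, 469, -371]
R4 ← R4 − (40)·R2: [0, 0, 1300, 470, -350]
R5 ← R5 − (19)·R2: [0, 0, 564, 202, -138]
R4 ← R4 − (325/322)·R3: [0, 0, 0, -155/46, 1125/46]
R5 ← R5 − (141/322)·R3: [0, 0, 0, -155/46, 1125/46]
R5 ← R5 − R4: [0, 0, 0, 0, 0]
4 nonzero rows, so the 5 vectors span a space of dimension 4.
Since 4 < 5, the vectors are linearly dependent.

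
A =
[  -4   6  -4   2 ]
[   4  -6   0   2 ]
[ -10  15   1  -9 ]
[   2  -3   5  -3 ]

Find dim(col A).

Row reduce to echelon form.
R2 ← R2 + R1: [0, 0, -4, 4]
R3 ← R3 − (5/2)·R1: [0, 0, 11, -14]
R4 ← R4 + (1/2)·R1: [0, 0, 3, -2]
R3 ← R3 + (11/4)·R2: [0, 0, 0, -3]
R4 ← R4 + (3/4)·R2: [0, 0, 0, 1]
R4 ← R4 + (1/3)·R3: [0, 0, 0, 0]
Echelon form has 3 nonzero rows, so rank(A) = 3.
The column space has dimension equal to the rank: 3.

3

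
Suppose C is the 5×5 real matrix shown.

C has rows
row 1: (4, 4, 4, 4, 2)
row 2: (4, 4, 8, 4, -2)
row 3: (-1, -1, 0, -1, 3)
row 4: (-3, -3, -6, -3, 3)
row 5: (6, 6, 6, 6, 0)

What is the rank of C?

Row reduce to echelon form.
R2 ← R2 − R1: [0, 0, 4, 0, -4]
R3 ← R3 + (1/4)·R1: [0, 0, 1, 0, 7/2]
R4 ← R4 + (3/4)·R1: [0, 0, -3, 0, 9/2]
R5 ← R5 − (3/2)·R1: [0, 0, 0, 0, -3]
R3 ← R3 − (1/4)·R2: [0, 0, 0, 0, 9/2]
R4 ← R4 + (3/4)·R2: [0, 0, 0, 0, 3/2]
R4 ← R4 − (1/3)·R3: [0, 0, 0, 0, 0]
R5 ← R5 + (2/3)·R3: [0, 0, 0, 0, 0]
Echelon form has 3 nonzero rows, so rank(C) = 3.

3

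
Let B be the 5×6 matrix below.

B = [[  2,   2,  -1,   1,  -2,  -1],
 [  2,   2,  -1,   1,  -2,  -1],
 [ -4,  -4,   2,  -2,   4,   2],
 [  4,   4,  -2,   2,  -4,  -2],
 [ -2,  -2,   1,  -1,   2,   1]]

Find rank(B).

1

Row reduce to echelon form.
R2 ← R2 − R1: [0, 0, 0, 0, 0, 0]
R3 ← R3 + (2)·R1: [0, 0, 0, 0, 0, 0]
R4 ← R4 − (2)·R1: [0, 0, 0, 0, 0, 0]
R5 ← R5 + R1: [0, 0, 0, 0, 0, 0]
Echelon form has 1 nonzero row, so rank(B) = 1.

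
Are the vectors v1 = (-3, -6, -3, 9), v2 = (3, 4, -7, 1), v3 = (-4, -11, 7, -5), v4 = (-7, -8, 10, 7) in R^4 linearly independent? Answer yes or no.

no

Form the matrix with these vectors as rows and row reduce.
R2 ← R2 + R1: [0, -2, -10, 10]
R3 ← R3 − (4/3)·R1: [0, -3, 11, -17]
R4 ← R4 − (7/3)·R1: [0, 6, 17, -14]
R3 ← R3 − (3/2)·R2: [0, 0, 26, -32]
R4 ← R4 + (3)·R2: [0, 0, -13, 16]
R4 ← R4 + (1/2)·R3: [0, 0, 0, 0]
3 nonzero rows, so the 4 vectors span a space of dimension 3.
Since 3 < 4, the vectors are linearly dependent.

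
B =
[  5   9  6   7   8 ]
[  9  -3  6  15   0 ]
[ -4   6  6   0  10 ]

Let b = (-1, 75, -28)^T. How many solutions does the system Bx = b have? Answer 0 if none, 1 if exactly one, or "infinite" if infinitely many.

Row reduce the augmented matrix [B | b].
R2 ← R2 − (9/5)·R1: [0, -96/5, -24/5, 12/5, -72/5, 384/5]
R3 ← R3 + (4/5)·R1: [0, 66/5, 54/5, 28/5, 82/5, -144/5]
R3 ← R3 + (11/16)·R2: [0, 0, 15/2, 29/4, 13/2, 24]
The echelon form has 3 nonzero rows, and every pivot lies in the first 5 columns, so rank(B) = rank([B|b]) = 3.
The system is consistent.
rank = 3 < 5 unknowns, so there are infinitely many solutions.

infinite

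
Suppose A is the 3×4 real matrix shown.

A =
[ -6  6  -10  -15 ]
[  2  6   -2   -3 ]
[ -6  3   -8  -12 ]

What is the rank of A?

Row reduce to echelon form.
R2 ← R2 + (1/3)·R1: [0, 8, -16/3, -8]
R3 ← R3 − R1: [0, -3, 2, 3]
R3 ← R3 + (3/8)·R2: [0, 0, 0, 0]
Echelon form has 2 nonzero rows, so rank(A) = 2.

2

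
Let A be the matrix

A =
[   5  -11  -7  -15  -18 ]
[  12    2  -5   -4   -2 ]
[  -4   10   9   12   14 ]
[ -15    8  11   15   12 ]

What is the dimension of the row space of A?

Row reduce to echelon form.
R2 ← R2 − (12/5)·R1: [0, 142/5, 59/5, 32, 206/5]
R3 ← R3 + (4/5)·R1: [0, 6/5, 17/5, 0, -2/5]
R4 ← R4 + (3)·R1: [0, -25, -10, -30, -42]
R3 ← R3 − (3/71)·R2: [0, 0, 206/71, -96/71, -152/71]
R4 ← R4 + (125/142)·R2: [0, 0, 55/142, -130/71, -407/71]
R4 ← R4 − (55/412)·R3: [0, 0, 0, -170/103, -561/103]
Echelon form has 4 nonzero rows, so rank(A) = 4.
The row space has dimension equal to the rank: 4.

4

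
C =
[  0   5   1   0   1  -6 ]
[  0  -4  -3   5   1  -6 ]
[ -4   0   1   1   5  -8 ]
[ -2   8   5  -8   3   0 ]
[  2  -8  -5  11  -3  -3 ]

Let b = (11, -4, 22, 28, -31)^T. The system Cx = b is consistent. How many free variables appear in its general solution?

1

Row reduce the augmented matrix [C | b].
Swap R1 ↔ R3
R4 ← R4 − (1/2)·R1: [0, 8, 9/2, -17/2, 1/2, 4, 17]
R5 ← R5 + (1/2)·R1: [0, -8, -9/2, 23/2, -1/2, -7, -20]
R3 ← R3 + (5/4)·R2: [0, 0, -11/4, 25/4, 9/4, -27/2, 6]
R4 ← R4 + (2)·R2: [0, 0, -3/2, 3/2, 5/2, -8, 9]
R5 ← R5 − (2)·R2: [0, 0, 3/2, 3/2, -5/2, 5, -12]
R4 ← R4 − (6/11)·R3: [0, 0, 0, -21/11, 14/11, -7/11, 63/11]
R5 ← R5 + (6/11)·R3: [0, 0, 0, 54/11, -14/11, -26/11, -96/11]
R5 ← R5 + (18/7)·R4: [0, 0, 0, 0, 2, -4, 6]
The echelon form has 5 nonzero rows, and every pivot lies in the first 6 columns, so rank(C) = rank([C|b]) = 5.
The system is consistent.
Free variables = (unknowns) − (rank) = 6 − 5 = 1.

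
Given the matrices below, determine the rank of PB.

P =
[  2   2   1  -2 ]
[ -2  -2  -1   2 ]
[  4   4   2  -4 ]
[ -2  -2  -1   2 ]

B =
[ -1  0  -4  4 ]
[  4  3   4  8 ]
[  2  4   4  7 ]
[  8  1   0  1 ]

First compute PB:
[[ -8,   8,   4,  29],
 [  8,  -8,  -4, -29],
 [-16,  16,   8,  58],
 [  8,  -8,  -4, -29]]
Now row reduce the product.
R2 ← R2 + R1: [0, 0, 0, 0]
R3 ← R3 − (2)·R1: [0, 0, 0, 0]
R4 ← R4 + R1: [0, 0, 0, 0]
1 nonzero row, so rank(PB) = 1.

1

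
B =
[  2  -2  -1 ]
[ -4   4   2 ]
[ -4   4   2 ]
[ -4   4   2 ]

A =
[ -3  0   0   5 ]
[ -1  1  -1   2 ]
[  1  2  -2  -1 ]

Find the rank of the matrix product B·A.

First compute BA:
[[ -5,  -4,   4,   7],
 [ 10,   8,  -8, -14],
 [ 10,   8,  -8, -14],
 [ 10,   8,  -8, -14]]
Now row reduce the product.
R2 ← R2 + (2)·R1: [0, 0, 0, 0]
R3 ← R3 + (2)·R1: [0, 0, 0, 0]
R4 ← R4 + (2)·R1: [0, 0, 0, 0]
1 nonzero row, so rank(BA) = 1.

1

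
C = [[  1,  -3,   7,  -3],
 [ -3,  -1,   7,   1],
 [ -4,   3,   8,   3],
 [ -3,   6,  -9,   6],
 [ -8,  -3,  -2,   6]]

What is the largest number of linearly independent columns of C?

Row reduce to echelon form.
R2 ← R2 + (3)·R1: [0, -10, 28, -8]
R3 ← R3 + (4)·R1: [0, -9, 36, -9]
R4 ← R4 + (3)·R1: [0, -3, 12, -3]
R5 ← R5 + (8)·R1: [0, -27, 54, -18]
R3 ← R3 − (9/10)·R2: [0, 0, 54/5, -9/5]
R4 ← R4 − (3/10)·R2: [0, 0, 18/5, -3/5]
R5 ← R5 − (27/10)·R2: [0, 0, -108/5, 18/5]
R4 ← R4 − (1/3)·R3: [0, 0, 0, 0]
R5 ← R5 + (2)·R3: [0, 0, 0, 0]
Echelon form has 3 nonzero rows, so rank(C) = 3.
The rank gives the maximum number of linearly independent columns: 3.

3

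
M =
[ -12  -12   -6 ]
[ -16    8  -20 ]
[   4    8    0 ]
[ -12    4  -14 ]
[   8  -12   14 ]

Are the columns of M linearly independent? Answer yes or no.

Row reduce M to echelon form.
R2 ← R2 − (4/3)·R1: [0, 24, -12]
R3 ← R3 + (1/3)·R1: [0, 4, -2]
R4 ← R4 − R1: [0, 16, -8]
R5 ← R5 + (2/3)·R1: [0, -20, 10]
R3 ← R3 − (1/6)·R2: [0, 0, 0]
R4 ← R4 − (2/3)·R2: [0, 0, 0]
R5 ← R5 + (5/6)·R2: [0, 0, 0]
2 pivots among 3 columns.
Only 2 < 3 pivot columns, so the columns are linearly dependent.

no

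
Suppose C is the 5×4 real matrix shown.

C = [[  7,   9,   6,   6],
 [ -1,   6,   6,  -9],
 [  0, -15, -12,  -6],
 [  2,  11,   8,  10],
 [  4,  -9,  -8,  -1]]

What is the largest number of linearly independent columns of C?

Row reduce to echelon form.
R2 ← R2 + (1/7)·R1: [0, 51/7, 48/7, -57/7]
R4 ← R4 − (2/7)·R1: [0, 59/7, 44/7, 58/7]
R5 ← R5 − (4/7)·R1: [0, -99/7, -80/7, -31/7]
R3 ← R3 + (35/17)·R2: [0, 0, 36/17, -387/17]
R4 ← R4 − (59/51)·R2: [0, 0, -28/17, 301/17]
R5 ← R5 + (33/17)·R2: [0, 0, 32/17, -344/17]
R4 ← R4 + (7/9)·R3: [0, 0, 0, 0]
R5 ← R5 − (8/9)·R3: [0, 0, 0, 0]
Echelon form has 3 nonzero rows, so rank(C) = 3.
The rank gives the maximum number of linearly independent columns: 3.

3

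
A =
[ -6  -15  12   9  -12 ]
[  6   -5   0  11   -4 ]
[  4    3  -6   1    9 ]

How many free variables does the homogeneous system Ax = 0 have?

2

Row reduce to echelon form.
R2 ← R2 + R1: [0, -20, 12, 20, -16]
R3 ← R3 + (2/3)·R1: [0, -7, 2, 7, 1]
R3 ← R3 − (7/20)·R2: [0, 0, -11/5, 0, 33/5]
3 nonzero rows, so rank(A) = 3.
A has 5 columns; by rank–nullity, nullity = 5 − 3 = 2.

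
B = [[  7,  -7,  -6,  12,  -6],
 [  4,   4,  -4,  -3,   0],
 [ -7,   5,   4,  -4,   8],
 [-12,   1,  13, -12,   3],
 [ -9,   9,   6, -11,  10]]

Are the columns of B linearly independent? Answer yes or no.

Row reduce B to echelon form.
R2 ← R2 − (4/7)·R1: [0, 8, -4/7, -69/7, 24/7]
R3 ← R3 + R1: [0, -2, -2, 8, 2]
R4 ← R4 + (12/7)·R1: [0, -11, 19/7, 60/7, -51/7]
R5 ← R5 + (9/7)·R1: [0, 0, -12/7, 31/7, 16/7]
R3 ← R3 + (1/4)·R2: [0, 0, -15/7, 155/28, 20/7]
R4 ← R4 + (11/8)·R2: [0, 0, 27/14, -279/56, -18/7]
R4 ← R4 + (9/10)·R3: [0, 0, 0, 0, 0]
R5 ← R5 − (4/5)·R3: [0, 0, 0, 0, 0]
3 pivots among 5 columns.
Only 3 < 5 pivot columns, so the columns are linearly dependent.

no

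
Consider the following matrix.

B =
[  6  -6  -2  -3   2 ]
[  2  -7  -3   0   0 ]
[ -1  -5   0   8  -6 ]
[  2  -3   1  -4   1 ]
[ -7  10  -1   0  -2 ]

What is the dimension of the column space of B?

5

Row reduce to echelon form.
R2 ← R2 − (1/3)·R1: [0, -5, -7/3, 1, -2/3]
R3 ← R3 + (1/6)·R1: [0, -6, -1/3, 15/2, -17/3]
R4 ← R4 − (1/3)·R1: [0, -1, 5/3, -3, 1/3]
R5 ← R5 + (7/6)·R1: [0, 3, -10/3, -7/2, 1/3]
R3 ← R3 − (6/5)·R2: [0, 0, 37/15, 63/10, -73/15]
R4 ← R4 − (1/5)·R2: [0, 0, 32/15, -16/5, 7/15]
R5 ← R5 + (3/5)·R2: [0, 0, -71/15, -29/10, -1/15]
R4 ← R4 − (32/37)·R3: [0, 0, 0, -320/37, 173/37]
R5 ← R5 + (71/37)·R3: [0, 0, 0, 340/37, -348/37]
R5 ← R5 + (17/16)·R4: [0, 0, 0, 0, -71/16]
Echelon form has 5 nonzero rows, so rank(B) = 5.
The column space has dimension equal to the rank: 5.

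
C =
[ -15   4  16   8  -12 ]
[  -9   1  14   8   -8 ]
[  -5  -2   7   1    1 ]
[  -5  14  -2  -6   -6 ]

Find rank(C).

Row reduce to echelon form.
R2 ← R2 − (3/5)·R1: [0, -7/5, 22/5, 16/5, -4/5]
R3 ← R3 − (1/3)·R1: [0, -10/3, 5/3, -5/3, 5]
R4 ← R4 − (1/3)·R1: [0, 38/3, -22/3, -26/3, -2]
R3 ← R3 − (50/21)·R2: [0, 0, -185/21, -65/7, 145/21]
R4 ← R4 + (190/21)·R2: [0, 0, 682/21, 142/7, -194/21]
R4 ← R4 + (682/185)·R3: [0, 0, 0, -516/37, 600/37]
Echelon form has 4 nonzero rows, so rank(C) = 4.

4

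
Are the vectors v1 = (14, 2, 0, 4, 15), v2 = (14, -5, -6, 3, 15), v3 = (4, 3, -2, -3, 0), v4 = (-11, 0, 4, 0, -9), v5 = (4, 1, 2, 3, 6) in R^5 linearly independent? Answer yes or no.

Form the matrix with these vectors as rows and row reduce.
R2 ← R2 − R1: [0, -7, -6, -1, 0]
R3 ← R3 − (2/7)·R1: [0, 17/7, -2, -29/7, -30/7]
R4 ← R4 + (11/14)·R1: [0, 11/7, 4, 22/7, 39/14]
R5 ← R5 − (2/7)·R1: [0, 3/7, 2, 13/7, 12/7]
R3 ← R3 + (17/49)·R2: [0, 0, -200/49, -220/49, -30/7]
R4 ← R4 + (11/49)·R2: [0, 0, 130/49, 143/49, 39/14]
R5 ← R5 + (3/49)·R2: [0, 0, 80/49, 88/49, 12/7]
R4 ← R4 + (13/20)·R3: [0, 0, 0, 0, 0]
R5 ← R5 + (2/5)·R3: [0, 0, 0, 0, 0]
3 nonzero rows, so the 5 vectors span a space of dimension 3.
Since 3 < 5, the vectors are linearly dependent.

no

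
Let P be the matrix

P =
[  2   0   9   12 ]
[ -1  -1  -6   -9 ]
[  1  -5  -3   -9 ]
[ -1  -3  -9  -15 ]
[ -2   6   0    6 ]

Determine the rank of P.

Row reduce to echelon form.
R2 ← R2 + (1/2)·R1: [0, -1, -3/2, -3]
R3 ← R3 − (1/2)·R1: [0, -5, -15/2, -15]
R4 ← R4 + (1/2)·R1: [0, -3, -9/2, -9]
R5 ← R5 + R1: [0, 6, 9, 18]
R3 ← R3 − (5)·R2: [0, 0, 0, 0]
R4 ← R4 − (3)·R2: [0, 0, 0, 0]
R5 ← R5 + (6)·R2: [0, 0, 0, 0]
Echelon form has 2 nonzero rows, so rank(P) = 2.

2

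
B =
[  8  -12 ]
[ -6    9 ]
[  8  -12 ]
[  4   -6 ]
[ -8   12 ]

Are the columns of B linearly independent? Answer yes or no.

no

Row reduce B to echelon form.
R2 ← R2 + (3/4)·R1: [0, 0]
R3 ← R3 − R1: [0, 0]
R4 ← R4 − (1/2)·R1: [0, 0]
R5 ← R5 + R1: [0, 0]
1 pivot among 2 columns.
Only 1 < 2 pivot columns, so the columns are linearly dependent.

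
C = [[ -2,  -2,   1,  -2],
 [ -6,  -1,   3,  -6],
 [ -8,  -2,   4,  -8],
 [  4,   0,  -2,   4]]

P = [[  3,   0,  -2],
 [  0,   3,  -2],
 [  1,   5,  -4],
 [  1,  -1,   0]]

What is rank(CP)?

2

First compute CP:
[[ -7,   1,   4],
 [-21,  18,   2],
 [-28,  22,   4],
 [ 14, -14,   0]]
Now row reduce the product.
R2 ← R2 − (3)·R1: [0, 15, -10]
R3 ← R3 − (4)·R1: [0, 18, -12]
R4 ← R4 + (2)·R1: [0, -12, 8]
R3 ← R3 − (6/5)·R2: [0, 0, 0]
R4 ← R4 + (4/5)·R2: [0, 0, 0]
2 nonzero rows, so rank(CP) = 2.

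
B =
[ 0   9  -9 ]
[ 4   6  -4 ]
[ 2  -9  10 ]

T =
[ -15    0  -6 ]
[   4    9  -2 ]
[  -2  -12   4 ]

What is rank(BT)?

2

First compute BT:
[[ 54, 189, -54],
 [-28, 102, -52],
 [-86, -201,  46]]
Now row reduce the product.
R2 ← R2 + (14/27)·R1: [0, 200, -80]
R3 ← R3 + (43/27)·R1: [0, 100, -40]
R3 ← R3 − (1/2)·R2: [0, 0, 0]
2 nonzero rows, so rank(BT) = 2.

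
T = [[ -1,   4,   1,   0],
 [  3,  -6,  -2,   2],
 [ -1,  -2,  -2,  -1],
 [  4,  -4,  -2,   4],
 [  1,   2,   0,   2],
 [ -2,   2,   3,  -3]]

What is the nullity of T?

Row reduce to echelon form.
R2 ← R2 + (3)·R1: [0, 6, 1, 2]
R3 ← R3 − R1: [0, -6, -3, -1]
R4 ← R4 + (4)·R1: [0, 12, 2, 4]
R5 ← R5 + R1: [0, 6, 1, 2]
R6 ← R6 − (2)·R1: [0, -6, 1, -3]
R3 ← R3 + R2: [0, 0, -2, 1]
R4 ← R4 − (2)·R2: [0, 0, 0, 0]
R5 ← R5 − R2: [0, 0, 0, 0]
R6 ← R6 + R2: [0, 0, 2, -1]
R6 ← R6 + R3: [0, 0, 0, 0]
3 nonzero rows, so rank(T) = 3.
T has 4 columns; by rank–nullity, nullity = 4 − 3 = 1.

1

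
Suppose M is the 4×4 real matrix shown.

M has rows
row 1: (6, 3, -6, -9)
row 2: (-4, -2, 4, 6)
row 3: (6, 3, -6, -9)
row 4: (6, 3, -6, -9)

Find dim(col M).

Row reduce to echelon form.
R2 ← R2 + (2/3)·R1: [0, 0, 0, 0]
R3 ← R3 − R1: [0, 0, 0, 0]
R4 ← R4 − R1: [0, 0, 0, 0]
Echelon form has 1 nonzero row, so rank(M) = 1.
The column space has dimension equal to the rank: 1.

1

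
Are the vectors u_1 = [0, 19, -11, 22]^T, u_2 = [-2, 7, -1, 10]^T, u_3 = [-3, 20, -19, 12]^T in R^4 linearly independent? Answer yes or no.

yes

Form the matrix with these vectors as rows and row reduce.
Swap R1 ↔ R2
R3 ← R3 − (3/2)·R1: [0, 19/2, -35/2, -3]
R3 ← R3 − (1/2)·R2: [0, 0, -12, -14]
3 nonzero rows, so the 3 vectors span a space of dimension 3.
Since 3 = 3, the vectors are linearly independent.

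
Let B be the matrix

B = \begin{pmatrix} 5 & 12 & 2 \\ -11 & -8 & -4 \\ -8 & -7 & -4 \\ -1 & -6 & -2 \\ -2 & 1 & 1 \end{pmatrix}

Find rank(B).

Row reduce to echelon form.
R2 ← R2 + (11/5)·R1: [0, 92/5, 2/5]
R3 ← R3 + (8/5)·R1: [0, 61/5, -4/5]
R4 ← R4 + (1/5)·R1: [0, -18/5, -8/5]
R5 ← R5 + (2/5)·R1: [0, 29/5, 9/5]
R3 ← R3 − (61/92)·R2: [0, 0, -49/46]
R4 ← R4 + (9/46)·R2: [0, 0, -35/23]
R5 ← R5 − (29/92)·R2: [0, 0, 77/46]
R4 ← R4 − (10/7)·R3: [0, 0, 0]
R5 ← R5 + (11/7)·R3: [0, 0, 0]
Echelon form has 3 nonzero rows, so rank(B) = 3.

3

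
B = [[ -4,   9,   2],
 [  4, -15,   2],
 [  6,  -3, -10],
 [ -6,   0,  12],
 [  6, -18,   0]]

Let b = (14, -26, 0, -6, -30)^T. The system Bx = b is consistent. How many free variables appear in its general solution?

Row reduce the augmented matrix [B | b].
R2 ← R2 + R1: [0, -6, 4, -12]
R3 ← R3 + (3/2)·R1: [0, 21/2, -7, 21]
R4 ← R4 − (3/2)·R1: [0, -27/2, 9, -27]
R5 ← R5 + (3/2)·R1: [0, -9/2, 3, -9]
R3 ← R3 + (7/4)·R2: [0, 0, 0, 0]
R4 ← R4 − (9/4)·R2: [0, 0, 0, 0]
R5 ← R5 − (3/4)·R2: [0, 0, 0, 0]
The echelon form has 2 nonzero rows, and every pivot lies in the first 3 columns, so rank(B) = rank([B|b]) = 2.
The system is consistent.
Free variables = (unknowns) − (rank) = 3 − 2 = 1.

1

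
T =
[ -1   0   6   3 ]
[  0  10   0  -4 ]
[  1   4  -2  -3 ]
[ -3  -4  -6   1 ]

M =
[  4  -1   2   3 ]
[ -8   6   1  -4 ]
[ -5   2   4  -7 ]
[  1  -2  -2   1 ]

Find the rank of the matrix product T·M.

First compute TM:
[[-31,   7,  16, -42],
 [-84,  68,  18, -44],
 [-21,  25,   4,  -2],
 [ 51, -35, -36,  50]]
Now row reduce the product.
R2 ← R2 − (84/31)·R1: [0, 1520/31, -786/31, 2164/31]
R3 ← R3 − (21/31)·R1: [0, 628/31, -212/31, 820/31]
R4 ← R4 + (51/31)·R1: [0, -728/31, -300/31, -592/31]
R3 ← R3 − (157/380)·R2: [0, 0, 691/190, -227/95]
R4 ← R4 + (91/190)·R2: [0, 0, -2073/95, 1362/95]
R4 ← R4 + (6)·R3: [0, 0, 0, 0]
3 nonzero rows, so rank(TM) = 3.

3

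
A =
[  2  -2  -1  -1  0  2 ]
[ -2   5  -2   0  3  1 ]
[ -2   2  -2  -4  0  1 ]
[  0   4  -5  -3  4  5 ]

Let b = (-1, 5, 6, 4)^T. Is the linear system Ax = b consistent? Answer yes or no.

no

Row reduce the augmented matrix [A | b].
R2 ← R2 + R1: [0, 3, -3, -1, 3, 3, 4]
R3 ← R3 + R1: [0, 0, -3, -5, 0, 3, 5]
R4 ← R4 − (4/3)·R2: [0, 0, -1, -5/3, 0, 1, -4/3]
R4 ← R4 − (1/3)·R3: [0, 0, 0, 0, 0, 0, -3]
The echelon form has 4 nonzero rows; the last pivot sits in the augmented column, so rank(A) = 3 but rank([A|b]) = 4.
Since the ranks differ, the system is inconsistent.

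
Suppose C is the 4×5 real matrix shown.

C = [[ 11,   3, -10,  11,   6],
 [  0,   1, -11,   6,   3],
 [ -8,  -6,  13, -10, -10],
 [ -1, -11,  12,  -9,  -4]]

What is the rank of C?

Row reduce to echelon form.
R3 ← R3 + (8/11)·R1: [0, -42/11, 63/11, -2, -62/11]
R4 ← R4 + (1/11)·R1: [0, -118/11, 122/11, -8, -38/11]
R3 ← R3 + (42/11)·R2: [0, 0, -399/11, 230/11, 64/11]
R4 ← R4 + (118/11)·R2: [0, 0, -1176/11, 620/11, 316/11]
R4 ← R4 − (56/19)·R3: [0, 0, 0, -100/19, 220/19]
Echelon form has 4 nonzero rows, so rank(C) = 4.

4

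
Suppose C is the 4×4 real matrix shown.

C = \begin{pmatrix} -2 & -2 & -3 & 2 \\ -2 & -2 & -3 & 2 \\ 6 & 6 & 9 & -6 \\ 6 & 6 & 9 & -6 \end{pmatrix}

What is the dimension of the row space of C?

Row reduce to echelon form.
R2 ← R2 − R1: [0, 0, 0, 0]
R3 ← R3 + (3)·R1: [0, 0, 0, 0]
R4 ← R4 + (3)·R1: [0, 0, 0, 0]
Echelon form has 1 nonzero row, so rank(C) = 1.
The row space has dimension equal to the rank: 1.

1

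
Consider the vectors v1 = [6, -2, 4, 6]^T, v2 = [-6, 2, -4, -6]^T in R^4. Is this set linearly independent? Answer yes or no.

Form the matrix with these vectors as rows and row reduce.
R2 ← R2 + R1: [0, 0, 0, 0]
1 nonzero row, so the 2 vectors span a space of dimension 1.
Since 1 < 2, the vectors are linearly dependent.

no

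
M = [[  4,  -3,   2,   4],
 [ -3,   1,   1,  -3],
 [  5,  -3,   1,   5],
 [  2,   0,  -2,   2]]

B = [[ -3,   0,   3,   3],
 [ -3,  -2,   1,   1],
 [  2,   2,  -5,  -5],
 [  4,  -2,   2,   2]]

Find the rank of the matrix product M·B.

2

First compute MB:
[[ 17,   2,   7,   7],
 [ -4,   6, -19, -19],
 [ 16,  -2,  17,  17],
 [ -2,  -8,  20,  20]]
Now row reduce the product.
R2 ← R2 + (4/17)·R1: [0, 110/17, -295/17, -295/17]
R3 ← R3 − (16/17)·R1: [0, -66/17, 177/17, 177/17]
R4 ← R4 + (2/17)·R1: [0, -132/17, 354/17, 354/17]
R3 ← R3 + (3/5)·R2: [0, 0, 0, 0]
R4 ← R4 + (6/5)·R2: [0, 0, 0, 0]
2 nonzero rows, so rank(MB) = 2.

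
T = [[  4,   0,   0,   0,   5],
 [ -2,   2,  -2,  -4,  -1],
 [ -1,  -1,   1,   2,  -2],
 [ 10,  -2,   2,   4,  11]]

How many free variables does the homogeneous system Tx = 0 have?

3

Row reduce to echelon form.
R2 ← R2 + (1/2)·R1: [0, 2, -2, -4, 3/2]
R3 ← R3 + (1/4)·R1: [0, -1, 1, 2, -3/4]
R4 ← R4 − (5/2)·R1: [0, -2, 2, 4, -3/2]
R3 ← R3 + (1/2)·R2: [0, 0, 0, 0, 0]
R4 ← R4 + R2: [0, 0, 0, 0, 0]
2 nonzero rows, so rank(T) = 2.
T has 5 columns; by rank–nullity, nullity = 5 − 2 = 3.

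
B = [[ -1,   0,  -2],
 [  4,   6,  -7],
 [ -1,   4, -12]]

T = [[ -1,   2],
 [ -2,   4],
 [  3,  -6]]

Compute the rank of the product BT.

1

First compute BT:
[[ -5,  10],
 [-37,  74],
 [-43,  86]]
Now row reduce the product.
R2 ← R2 − (37/5)·R1: [0, 0]
R3 ← R3 − (43/5)·R1: [0, 0]
1 nonzero row, so rank(BT) = 1.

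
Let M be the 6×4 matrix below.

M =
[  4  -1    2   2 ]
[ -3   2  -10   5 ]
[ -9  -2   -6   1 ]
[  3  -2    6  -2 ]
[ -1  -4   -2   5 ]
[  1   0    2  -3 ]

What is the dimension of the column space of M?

Row reduce to echelon form.
R2 ← R2 + (3/4)·R1: [0, 5/4, -17/2, 13/2]
R3 ← R3 + (9/4)·R1: [0, -17/4, -3/2, 11/2]
R4 ← R4 − (3/4)·R1: [0, -5/4, 9/2, -7/2]
R5 ← R5 + (1/4)·R1: [0, -17/4, -3/2, 11/2]
R6 ← R6 − (1/4)·R1: [0, 1/4, 3/2, -7/2]
R3 ← R3 + (17/5)·R2: [0, 0, -152/5, 138/5]
R4 ← R4 + R2: [0, 0, -4, 3]
R5 ← R5 + (17/5)·R2: [0, 0, -152/5, 138/5]
R6 ← R6 − (1/5)·R2: [0, 0, 16/5, -24/5]
R4 ← R4 − (5/38)·R3: [0, 0, 0, -12/19]
R5 ← R5 − R3: [0, 0, 0, 0]
R6 ← R6 + (2/19)·R3: [0, 0, 0, -36/19]
R6 ← R6 − (3)·R4: [0, 0, 0, 0]
Echelon form has 4 nonzero rows, so rank(M) = 4.
The column space has dimension equal to the rank: 4.

4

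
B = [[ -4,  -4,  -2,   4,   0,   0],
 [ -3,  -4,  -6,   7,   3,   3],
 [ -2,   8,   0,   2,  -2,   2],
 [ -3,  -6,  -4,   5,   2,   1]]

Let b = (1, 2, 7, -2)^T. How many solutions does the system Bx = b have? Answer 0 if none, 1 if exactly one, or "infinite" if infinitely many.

0

Row reduce the augmented matrix [B | b].
R2 ← R2 − (3/4)·R1: [0, -1, -9/2, 4, 3, 3, 5/4]
R3 ← R3 − (1/2)·R1: [0, 10, 1, 0, -2, 2, 13/2]
R4 ← R4 − (3/4)·R1: [0, -3, -5/2, 2, 2, 1, -11/4]
R3 ← R3 + (10)·R2: [0, 0, -44, 40, 28, 32, 19]
R4 ← R4 − (3)·R2: [0, 0, 11, -10, -7, -8, -13/2]
R4 ← R4 + (1/4)·R3: [0, 0, 0, 0, 0, 0, -7/4]
The echelon form has 4 nonzero rows; the last pivot sits in the augmented column, so rank(B) = 3 but rank([B|b]) = 4.
Since the ranks differ, the system is inconsistent.
It has no solutions.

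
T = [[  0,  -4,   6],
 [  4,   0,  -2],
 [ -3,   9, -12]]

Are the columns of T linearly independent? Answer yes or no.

no

Row reduce T to echelon form.
Swap R1 ↔ R2
R3 ← R3 + (3/4)·R1: [0, 9, -27/2]
R3 ← R3 + (9/4)·R2: [0, 0, 0]
2 pivots among 3 columns.
Only 2 < 3 pivot columns, so the columns are linearly dependent.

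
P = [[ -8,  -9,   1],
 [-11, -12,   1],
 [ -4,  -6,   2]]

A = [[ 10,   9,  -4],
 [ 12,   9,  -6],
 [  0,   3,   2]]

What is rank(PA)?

First compute PA:
[[-188, -150,  88],
 [-254, -204, 118],
 [-112, -84,  56]]
Now row reduce the product.
R2 ← R2 − (127/94)·R1: [0, -63/47, -42/47]
R3 ← R3 − (28/47)·R1: [0, 252/47, 168/47]
R3 ← R3 + (4)·R2: [0, 0, 0]
2 nonzero rows, so rank(PA) = 2.

2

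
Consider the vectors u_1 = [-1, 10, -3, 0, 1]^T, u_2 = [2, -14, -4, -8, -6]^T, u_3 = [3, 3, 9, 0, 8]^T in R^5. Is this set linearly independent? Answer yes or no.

yes

Form the matrix with these vectors as rows and row reduce.
R2 ← R2 + (2)·R1: [0, 6, -10, -8, -4]
R3 ← R3 + (3)·R1: [0, 33, 0, 0, 11]
R3 ← R3 − (11/2)·R2: [0, 0, 55, 44, 33]
3 nonzero rows, so the 3 vectors span a space of dimension 3.
Since 3 = 3, the vectors are linearly independent.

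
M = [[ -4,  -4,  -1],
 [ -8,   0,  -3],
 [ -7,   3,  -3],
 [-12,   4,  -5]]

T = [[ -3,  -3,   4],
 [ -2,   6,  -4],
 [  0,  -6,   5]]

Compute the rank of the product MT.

First compute MT:
[[ 20,  -6,  -5],
 [ 24,  42, -47],
 [ 15,  57, -55],
 [ 28,  90, -89]]
Now row reduce the product.
R2 ← R2 − (6/5)·R1: [0, 246/5, -41]
R3 ← R3 − (3/4)·R1: [0, 123/2, -205/4]
R4 ← R4 − (7/5)·R1: [0, 492/5, -82]
R3 ← R3 − (5/4)·R2: [0, 0, 0]
R4 ← R4 − (2)·R2: [0, 0, 0]
2 nonzero rows, so rank(MT) = 2.

2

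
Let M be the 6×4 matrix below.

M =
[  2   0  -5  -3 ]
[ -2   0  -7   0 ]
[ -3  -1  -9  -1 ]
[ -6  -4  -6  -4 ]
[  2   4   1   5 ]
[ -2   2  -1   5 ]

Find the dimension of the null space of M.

Row reduce to echelon form.
R2 ← R2 + R1: [0, 0, -12, -3]
R3 ← R3 + (3/2)·R1: [0, -1, -33/2, -11/2]
R4 ← R4 + (3)·R1: [0, -4, -21, -13]
R5 ← R5 − R1: [0, 4, 6, 8]
R6 ← R6 + R1: [0, 2, -6, 2]
Swap R2 ↔ R3
R4 ← R4 − (4)·R2: [0, 0, 45, 9]
R5 ← R5 + (4)·R2: [0, 0, -60, -14]
R6 ← R6 + (2)·R2: [0, 0, -39, -9]
R4 ← R4 + (15/4)·R3: [0, 0, 0, -9/4]
R5 ← R5 − (5)·R3: [0, 0, 0, 1]
R6 ← R6 − (13/4)·R3: [0, 0, 0, 3/4]
R5 ← R5 + (4/9)·R4: [0, 0, 0, 0]
R6 ← R6 + (1/3)·R4: [0, 0, 0, 0]
4 nonzero rows, so rank(M) = 4.
M has 4 columns; by rank–nullity, nullity = 4 − 4 = 0.

0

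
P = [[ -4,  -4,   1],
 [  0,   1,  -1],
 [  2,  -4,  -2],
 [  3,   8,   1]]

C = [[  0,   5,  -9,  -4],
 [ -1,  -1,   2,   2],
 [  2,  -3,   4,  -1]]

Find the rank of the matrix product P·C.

First compute PC:
[[  6, -19,  32,   7],
 [ -3,   2,  -2,   3],
 [  0,  20, -34, -14],
 [ -6,   4,  -7,   3]]
Now row reduce the product.
R2 ← R2 + (1/2)·R1: [0, -15/2, 14, 13/2]
R4 ← R4 + R1: [0, -15, 25, 10]
R3 ← R3 + (8/3)·R2: [0, 0, 10/3, 10/3]
R4 ← R4 − (2)·R2: [0, 0, -3, -3]
R4 ← R4 + (9/10)·R3: [0, 0, 0, 0]
3 nonzero rows, so rank(PC) = 3.

3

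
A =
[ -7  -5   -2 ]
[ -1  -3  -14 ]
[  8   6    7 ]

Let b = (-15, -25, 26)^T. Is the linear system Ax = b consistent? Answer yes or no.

Row reduce the augmented matrix [A | b].
R2 ← R2 − (1/7)·R1: [0, -16/7, -96/7, -160/7]
R3 ← R3 + (8/7)·R1: [0, 2/7, 33/7, 62/7]
R3 ← R3 + (1/8)·R2: [0, 0, 3, 6]
The echelon form has 3 nonzero rows, and every pivot lies in the first 3 columns, so rank(A) = rank([A|b]) = 3.
The system is consistent.

yes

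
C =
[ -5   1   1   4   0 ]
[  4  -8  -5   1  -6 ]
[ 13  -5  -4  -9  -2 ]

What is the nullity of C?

3

Row reduce to echelon form.
R2 ← R2 + (4/5)·R1: [0, -36/5, -21/5, 21/5, -6]
R3 ← R3 + (13/5)·R1: [0, -12/5, -7/5, 7/5, -2]
R3 ← R3 − (1/3)·R2: [0, 0, 0, 0, 0]
2 nonzero rows, so rank(C) = 2.
C has 5 columns; by rank–nullity, nullity = 5 − 2 = 3.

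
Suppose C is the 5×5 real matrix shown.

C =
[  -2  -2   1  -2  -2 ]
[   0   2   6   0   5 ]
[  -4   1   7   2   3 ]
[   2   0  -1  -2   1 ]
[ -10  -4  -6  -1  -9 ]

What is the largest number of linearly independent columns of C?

Row reduce to echelon form.
R3 ← R3 − (2)·R1: [0, 5, 5, 6, 7]
R4 ← R4 + R1: [0, -2, 0, -4, -1]
R5 ← R5 − (5)·R1: [0, 6, -11, 9, 1]
R3 ← R3 − (5/2)·R2: [0, 0, -10, 6, -11/2]
R4 ← R4 + R2: [0, 0, 6, -4, 4]
R5 ← R5 − (3)·R2: [0, 0, -29, 9, -14]
R4 ← R4 + (3/5)·R3: [0, 0, 0, -2/5, 7/10]
R5 ← R5 − (29/10)·R3: [0, 0, 0, -42/5, 39/20]
R5 ← R5 − (21)·R4: [0, 0, 0, 0, -51/4]
Echelon form has 5 nonzero rows, so rank(C) = 5.
The rank gives the maximum number of linearly independent columns: 5.

5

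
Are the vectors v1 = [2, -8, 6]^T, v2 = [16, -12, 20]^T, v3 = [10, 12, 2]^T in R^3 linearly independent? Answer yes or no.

no

Form the matrix with these vectors as rows and row reduce.
R2 ← R2 − (8)·R1: [0, 52, -28]
R3 ← R3 − (5)·R1: [0, 52, -28]
R3 ← R3 − R2: [0, 0, 0]
2 nonzero rows, so the 3 vectors span a space of dimension 2.
Since 2 < 3, the vectors are linearly dependent.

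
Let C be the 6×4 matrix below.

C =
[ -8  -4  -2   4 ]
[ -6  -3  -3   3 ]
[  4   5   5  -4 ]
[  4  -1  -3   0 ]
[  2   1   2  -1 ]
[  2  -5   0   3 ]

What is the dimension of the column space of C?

Row reduce to echelon form.
R2 ← R2 − (3/4)·R1: [0, 0, -3/2, 0]
R3 ← R3 + (1/2)·R1: [0, 3, 4, -2]
R4 ← R4 + (1/2)·R1: [0, -3, -4, 2]
R5 ← R5 + (1/4)·R1: [0, 0, 3/2, 0]
R6 ← R6 + (1/4)·R1: [0, -6, -1/2, 4]
Swap R2 ↔ R3
R4 ← R4 + R2: [0, 0, 0, 0]
R6 ← R6 + (2)·R2: [0, 0, 15/2, 0]
R5 ← R5 + R3: [0, 0, 0, 0]
R6 ← R6 + (5)·R3: [0, 0, 0, 0]
Echelon form has 3 nonzero rows, so rank(C) = 3.
The column space has dimension equal to the rank: 3.

3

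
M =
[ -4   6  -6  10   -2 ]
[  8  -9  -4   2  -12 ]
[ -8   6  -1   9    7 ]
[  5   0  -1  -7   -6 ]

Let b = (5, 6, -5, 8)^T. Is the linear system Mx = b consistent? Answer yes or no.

no

Row reduce the augmented matrix [M | b].
R2 ← R2 + (2)·R1: [0, 3, -16, 22, -16, 16]
R3 ← R3 − (2)·R1: [0, -6, 11, -11, 11, -15]
R4 ← R4 + (5/4)·R1: [0, 15/2, -17/2, 11/2, -17/2, 57/4]
R3 ← R3 + (2)·R2: [0, 0, -21, 33, -21, 17]
R4 ← R4 − (5/2)·R2: [0, 0, 63/2, -99/2, 63/2, -103/4]
R4 ← R4 + (3/2)·R3: [0, 0, 0, 0, 0, -1/4]
The echelon form has 4 nonzero rows; the last pivot sits in the augmented column, so rank(M) = 3 but rank([M|b]) = 4.
Since the ranks differ, the system is inconsistent.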